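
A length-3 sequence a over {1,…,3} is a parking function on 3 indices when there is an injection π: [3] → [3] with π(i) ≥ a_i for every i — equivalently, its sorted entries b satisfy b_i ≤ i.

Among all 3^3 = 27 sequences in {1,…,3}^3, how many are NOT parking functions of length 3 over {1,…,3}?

11

#PF = (4−3)·4^(3−1) = 1 · 16 = 16 (Pollak)
Example (3,3,2) → sorted (2,3,3): b_1=2>1, not a PF.
So 27 − 16 = 11 fail.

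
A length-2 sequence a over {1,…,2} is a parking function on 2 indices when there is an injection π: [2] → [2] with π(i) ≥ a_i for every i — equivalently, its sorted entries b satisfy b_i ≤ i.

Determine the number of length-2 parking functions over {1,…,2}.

3

|PF| = (3−2)·3^(2−1) = 1 · 3 = 3
Example (1,2) → sorted (1,2): b_i ≤ i ∀i, a PF.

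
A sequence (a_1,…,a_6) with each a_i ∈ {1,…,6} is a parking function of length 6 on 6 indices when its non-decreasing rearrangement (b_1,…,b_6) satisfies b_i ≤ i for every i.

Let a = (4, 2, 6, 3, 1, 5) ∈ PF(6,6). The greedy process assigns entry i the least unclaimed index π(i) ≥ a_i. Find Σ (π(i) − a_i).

0

Σπ(i) = 1+…+6 = 21; Σa = 4+2+6+3+1+5 = 21; disp = 21−21 = 0.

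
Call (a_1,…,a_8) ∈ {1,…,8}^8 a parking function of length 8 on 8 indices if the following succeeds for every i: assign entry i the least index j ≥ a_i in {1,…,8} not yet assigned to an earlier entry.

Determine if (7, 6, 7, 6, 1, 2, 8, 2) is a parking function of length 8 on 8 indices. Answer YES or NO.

NO

Order a: b = (1, 2, 2, 6, 6, 7, 7, 8).
  b_1=1 ≤ 1
  b_2=2 ≤ 2
  b_3=2 ≤ 3
  b_4=6 > 4
  fails at i=4 ⇒ NO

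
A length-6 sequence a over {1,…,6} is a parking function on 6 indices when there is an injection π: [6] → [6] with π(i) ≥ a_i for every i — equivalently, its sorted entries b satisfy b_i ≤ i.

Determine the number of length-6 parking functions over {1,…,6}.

|PF(6,6)| = (7−6)·7^(6−1) = 1×16807 = 16807 (Konheim–Weiss)
Check (4,2,5,1,6,1) → sorted (1,1,2,4,5,6): b_i ≤ i ∀i, a PF.

16807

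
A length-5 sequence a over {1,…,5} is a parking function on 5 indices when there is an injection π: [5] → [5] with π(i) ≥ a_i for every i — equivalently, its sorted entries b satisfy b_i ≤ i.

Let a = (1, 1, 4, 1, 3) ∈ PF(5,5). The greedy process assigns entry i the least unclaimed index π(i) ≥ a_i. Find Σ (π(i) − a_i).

Σπ = 5·6/2 = 15 (π permutes [5]); Σa = 1+1+4+1+3 = 10; disp = 15−10 = 5.

5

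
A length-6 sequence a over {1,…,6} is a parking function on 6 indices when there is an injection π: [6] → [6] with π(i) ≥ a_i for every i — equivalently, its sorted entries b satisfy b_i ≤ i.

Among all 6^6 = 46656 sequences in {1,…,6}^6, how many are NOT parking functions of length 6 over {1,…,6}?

Count = 1·7^5 = 1·16807 = 16807
E.g. (5,6,5,5,6,6) → sorted (5,5,5,6,6,6): b_1=5>1, not a PF.
6^6 − 16807 = 46656 − 16807 = 29849

29849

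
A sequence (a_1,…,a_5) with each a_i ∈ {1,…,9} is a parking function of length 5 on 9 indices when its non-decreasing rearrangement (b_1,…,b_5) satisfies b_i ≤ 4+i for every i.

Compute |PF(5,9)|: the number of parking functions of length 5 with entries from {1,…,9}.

|PF(5,9)| = (9+1−5)·(9+1)^{5−1} = 5 · 10000 = 50000 (Konheim–Weiss)
E.g. (5,6,4,8,3) → sorted (3,4,5,6,8): b_i ≤ 4+i ∀i, a PF.

50000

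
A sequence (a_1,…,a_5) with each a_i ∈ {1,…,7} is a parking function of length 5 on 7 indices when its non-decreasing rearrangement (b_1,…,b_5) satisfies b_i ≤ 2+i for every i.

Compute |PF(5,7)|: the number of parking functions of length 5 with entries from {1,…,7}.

12288

#PF = 3·8^4 = 3·4096 = 12288 [KW]
One tuple (1,3,5,4,6) → sorted (1,3,4,5,6): b_i ≤ 2+i ∀i, a PF.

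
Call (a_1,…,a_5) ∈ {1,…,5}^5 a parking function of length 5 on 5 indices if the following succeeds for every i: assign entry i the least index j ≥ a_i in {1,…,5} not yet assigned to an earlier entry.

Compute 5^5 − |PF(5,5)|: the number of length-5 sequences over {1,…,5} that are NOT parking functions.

Count = (5+1−5)·(5+1)^{5−1} = 1 · 1296 = 1296 [KW]
One tuple (2,4,3,3,4) → sorted (2,3,3,4,4): b_1=2>1, not a PF.
5^5 − 1296 = 3125 − 1296 = 1829

1829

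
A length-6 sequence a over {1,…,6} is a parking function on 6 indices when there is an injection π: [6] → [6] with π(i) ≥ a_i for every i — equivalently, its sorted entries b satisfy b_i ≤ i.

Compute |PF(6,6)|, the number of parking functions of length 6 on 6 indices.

|PF| = (6+1−6)·(6+1)^{6−1} = 1×16807 = 16807 (Pollak)
Check (3,3,1,6,1,3) → sorted (1,1,3,3,3,6): b_i ≤ i ∀i, a PF.

16807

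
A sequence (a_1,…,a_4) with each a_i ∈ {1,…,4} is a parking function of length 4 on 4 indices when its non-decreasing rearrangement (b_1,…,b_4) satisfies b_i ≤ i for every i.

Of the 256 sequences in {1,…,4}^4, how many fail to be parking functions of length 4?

#PF = 1·5^3 = 1·125 = 125 (Konheim–Weiss)
Check (4,2,4,2) → sorted (2,2,4,4): b_1=2>1, not a PF.
So 256 − 125 = 131 fail.

131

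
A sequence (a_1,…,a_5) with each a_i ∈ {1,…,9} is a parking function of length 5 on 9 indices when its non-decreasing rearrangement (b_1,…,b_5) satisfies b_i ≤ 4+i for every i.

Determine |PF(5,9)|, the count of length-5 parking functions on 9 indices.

50000

|PF(5,9)| = 5·10^4 = 5·10000 = 50000 [KW]
Check (2,1,6,2,1) → sorted (1,1,2,2,6): b_i ≤ 4+i ∀i, a PF.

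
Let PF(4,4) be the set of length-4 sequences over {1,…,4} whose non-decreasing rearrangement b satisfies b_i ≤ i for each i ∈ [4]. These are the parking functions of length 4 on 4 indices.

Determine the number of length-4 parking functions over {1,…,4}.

125

Count = 1·5^3 = 1×125 = 125
One tuple (1,2,2,1) → sorted (1,1,2,2): b_i ≤ i ∀i, a PF.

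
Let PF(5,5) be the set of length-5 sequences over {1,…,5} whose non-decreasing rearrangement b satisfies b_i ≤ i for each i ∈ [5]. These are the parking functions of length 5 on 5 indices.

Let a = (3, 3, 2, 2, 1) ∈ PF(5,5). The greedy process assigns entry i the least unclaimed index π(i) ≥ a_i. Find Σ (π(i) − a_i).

4

Σπ = 15 ({1..5} each once); Σa = 3+3+2+2+1 = 11; disp = 15−11 = 4.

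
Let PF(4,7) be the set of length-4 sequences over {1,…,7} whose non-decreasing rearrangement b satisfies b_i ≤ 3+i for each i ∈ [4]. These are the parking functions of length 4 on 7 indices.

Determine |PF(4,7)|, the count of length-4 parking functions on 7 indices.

2048

Count = (7−4+1)·(7+1)^(4−1) = 4×512 = 2048 (Konheim–Weiss)
One tuple (4,6,2,7) → sorted (2,4,6,7): b_i ≤ 3+i ∀i, a PF.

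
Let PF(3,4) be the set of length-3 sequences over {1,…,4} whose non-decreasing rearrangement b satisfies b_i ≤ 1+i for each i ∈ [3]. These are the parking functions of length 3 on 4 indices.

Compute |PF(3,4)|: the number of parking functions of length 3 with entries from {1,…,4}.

|PF| = (4+1−3)·(4+1)^{3−1} = 2·25 = 50
One tuple (4,2,1) → sorted (1,2,4): b_i ≤ 1+i ∀i, a PF.

50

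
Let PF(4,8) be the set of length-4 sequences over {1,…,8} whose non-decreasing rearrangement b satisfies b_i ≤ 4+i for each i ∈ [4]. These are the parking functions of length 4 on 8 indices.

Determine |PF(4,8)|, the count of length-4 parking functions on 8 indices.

3645

Count = (8+1−4)·(8+1)^{4−1} = 5 · 729 = 3645 [KW]
Example (6,2,4,6) → sorted (2,4,6,6): b_i ≤ 4+i ∀i, a PF.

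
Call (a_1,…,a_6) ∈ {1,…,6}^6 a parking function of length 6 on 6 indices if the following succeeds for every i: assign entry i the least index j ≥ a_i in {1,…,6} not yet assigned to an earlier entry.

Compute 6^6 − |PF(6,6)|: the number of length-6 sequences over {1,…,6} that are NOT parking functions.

29849

Count = 1·7^5 = 1×16807 = 16807 (Pollak)
One tuple (4,5,5,6,6,2) → sorted (2,4,5,5,6,6): b_1=2>1, not a PF.
Total 46656; non-PF = 46656−16807 = 29849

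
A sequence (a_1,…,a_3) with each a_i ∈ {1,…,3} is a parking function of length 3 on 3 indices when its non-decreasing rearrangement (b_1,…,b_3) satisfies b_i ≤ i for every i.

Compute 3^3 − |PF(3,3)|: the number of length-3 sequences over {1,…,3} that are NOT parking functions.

11

|PF| = (3+1−3)·(3+1)^{3−1} = 1 · 16 = 16 (Pollak)
E.g. (3,3,3) → sorted (3,3,3): b_1=3>1, not a PF.
So 27 − 16 = 11 fail.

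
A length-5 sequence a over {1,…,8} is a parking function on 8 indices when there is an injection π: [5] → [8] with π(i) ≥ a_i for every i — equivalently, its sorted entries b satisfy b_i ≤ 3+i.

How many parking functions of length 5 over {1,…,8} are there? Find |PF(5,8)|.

26244

#PF = 4·9^4 = 4×6561 = 26244 (Konheim–Weiss)
Check (5,3,2,5,7) → sorted (2,3,5,5,7): b_i ≤ 3+i ∀i, a PF.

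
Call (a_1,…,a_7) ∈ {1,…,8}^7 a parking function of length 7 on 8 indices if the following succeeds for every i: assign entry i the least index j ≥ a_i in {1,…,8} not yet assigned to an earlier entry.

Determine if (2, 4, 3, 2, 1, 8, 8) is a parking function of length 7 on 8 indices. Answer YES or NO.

NO

Rearranged: b = (1, 2, 2, 3, 4, 8, 8).
  b_1=1 ≤ 2
  b_2=2 ≤ 3
  b_3=2 ≤ 4
  b_4=3 ≤ 5
  b_5=4 ≤ 6
  b_6=8 > 7
  fails at i=6 ⇒ NO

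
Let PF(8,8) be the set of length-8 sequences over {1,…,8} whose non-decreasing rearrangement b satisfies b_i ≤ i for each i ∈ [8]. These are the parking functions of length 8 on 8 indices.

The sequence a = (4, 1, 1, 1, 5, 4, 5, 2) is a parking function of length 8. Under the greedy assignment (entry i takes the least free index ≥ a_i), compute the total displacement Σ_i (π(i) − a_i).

13

Σπ(i) = 1+…+8 = 36; Σa = 4+1+1+1+5+4+5+2 = 23; disp = 36−23 = 13.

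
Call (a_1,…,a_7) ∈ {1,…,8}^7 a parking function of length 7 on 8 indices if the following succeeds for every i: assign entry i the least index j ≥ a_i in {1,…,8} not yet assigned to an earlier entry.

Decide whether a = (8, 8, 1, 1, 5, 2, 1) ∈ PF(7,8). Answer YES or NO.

Order a: b = (1, 1, 1, 2, 5, 8, 8).
  b_1=1 ≤ 2
  b_2=1 ≤ 3
  b_3=1 ≤ 4
  b_4=2 ≤ 5
  b_5=5 ≤ 6
  b_6=8 > 7
  fails at i=6 ⇒ NO

NO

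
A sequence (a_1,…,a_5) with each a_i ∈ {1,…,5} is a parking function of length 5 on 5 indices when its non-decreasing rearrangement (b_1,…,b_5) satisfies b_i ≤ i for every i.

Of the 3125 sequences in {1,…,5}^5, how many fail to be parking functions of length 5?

Count = 1·6^4 = 1×1296 = 1296 (Konheim–Weiss)
E.g. (5,4,4,4,4) → sorted (4,4,4,4,5): b_1=4>1, not a PF.
Total 3125; non-PF = 3125−1296 = 1829

1829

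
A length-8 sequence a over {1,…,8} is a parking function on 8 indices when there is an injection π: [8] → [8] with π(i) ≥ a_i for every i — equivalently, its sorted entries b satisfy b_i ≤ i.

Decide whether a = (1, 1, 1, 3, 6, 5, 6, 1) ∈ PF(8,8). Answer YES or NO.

YES

Sorted: b = (1, 1, 1, 1, 3, 5, 6, 6).
  b_1=1 ≤ 1
  b_2=1 ≤ 2
  b_3=1 ≤ 3
  b_4=1 ≤ 4
  b_5=3 ≤ 5
  b_6=5 ≤ 6
  b_7=6 ≤ 7
  b_8=6 ≤ 8
All bounds hold ⇒ YES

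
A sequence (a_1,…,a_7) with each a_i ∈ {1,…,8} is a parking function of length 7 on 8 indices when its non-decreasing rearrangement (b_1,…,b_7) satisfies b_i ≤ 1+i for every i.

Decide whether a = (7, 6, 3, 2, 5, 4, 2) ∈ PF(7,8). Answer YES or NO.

YES

Sorted: b = (2, 2, 3, 4, 5, 6, 7).
  b_1=2 ≤ 2
  b_2=2 ≤ 3
  b_3=3 ≤ 4
  b_4=4 ≤ 5
  b_5=5 ≤ 6
  b_6=6 ≤ 7
  b_7=7 ≤ 8
All bounds hold ⇒ YES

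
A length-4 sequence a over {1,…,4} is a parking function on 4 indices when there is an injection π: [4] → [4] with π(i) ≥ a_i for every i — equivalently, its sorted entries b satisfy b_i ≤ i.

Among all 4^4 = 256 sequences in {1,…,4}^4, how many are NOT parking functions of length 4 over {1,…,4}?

131

#PF = (5−4)·5^(4−1) = 1×125 = 125
Check (4,3,3,3) → sorted (3,3,3,4): b_1=3>1, not a PF.
So 256 − 125 = 131 fail.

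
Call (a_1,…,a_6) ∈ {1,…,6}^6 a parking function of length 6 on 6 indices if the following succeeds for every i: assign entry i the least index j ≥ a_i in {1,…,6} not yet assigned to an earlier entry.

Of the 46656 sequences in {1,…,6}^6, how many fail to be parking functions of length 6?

#PF = (6+1−6)·(6+1)^{6−1} = 1·16807 = 16807 (Pollak)
One tuple (3,4,6,5,1,6) → sorted (1,3,4,5,6,6): b_2=3>2, not a PF.
6^6 − 16807 = 46656 − 16807 = 29849

29849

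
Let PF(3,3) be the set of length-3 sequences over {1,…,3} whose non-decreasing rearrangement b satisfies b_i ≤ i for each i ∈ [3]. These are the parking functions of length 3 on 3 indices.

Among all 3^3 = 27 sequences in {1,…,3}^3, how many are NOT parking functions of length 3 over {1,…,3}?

11

Count = (4−3)·4^(3−1) = 1·16 = 16 [KW]
Example (3,2,2) → sorted (2,2,3): b_1=2>1, not a PF.
Total 27; non-PF = 27−16 = 11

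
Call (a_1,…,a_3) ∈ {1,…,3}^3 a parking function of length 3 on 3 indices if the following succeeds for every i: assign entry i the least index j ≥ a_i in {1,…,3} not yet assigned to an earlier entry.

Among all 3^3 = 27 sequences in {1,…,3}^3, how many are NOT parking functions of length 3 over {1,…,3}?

11

Count = 1·4^2 = 1·16 = 16 (Konheim–Weiss)
Example (3,3,3) → sorted (3,3,3): b_1=3>1, not a PF.
3^3 − 16 = 27 − 16 = 11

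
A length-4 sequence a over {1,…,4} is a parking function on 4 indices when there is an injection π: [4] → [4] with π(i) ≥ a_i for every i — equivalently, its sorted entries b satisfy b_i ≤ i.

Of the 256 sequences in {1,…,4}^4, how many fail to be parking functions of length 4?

|PF(4,4)| = (5−4)·5^(4−1) = 1·125 = 125 (Pollak)
Check (4,3,3,4) → sorted (3,3,4,4): b_1=3>1, not a PF.
So 256 − 125 = 131 fail.

131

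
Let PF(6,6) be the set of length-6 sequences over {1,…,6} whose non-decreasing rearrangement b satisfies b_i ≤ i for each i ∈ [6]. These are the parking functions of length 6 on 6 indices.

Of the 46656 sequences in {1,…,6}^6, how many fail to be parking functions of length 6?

29849

|PF(6,6)| = (6+1−6)·(6+1)^{6−1} = 1×16807 = 16807
One tuple (4,6,3,5,4,6) → sorted (3,4,4,5,6,6): b_1=3>1, not a PF.
Total 46656; non-PF = 46656−16807 = 29849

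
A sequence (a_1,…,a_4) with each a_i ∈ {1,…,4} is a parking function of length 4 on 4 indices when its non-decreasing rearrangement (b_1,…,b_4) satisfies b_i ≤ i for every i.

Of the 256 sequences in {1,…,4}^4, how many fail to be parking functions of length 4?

Count = (5−4)·5^(4−1) = 1 · 125 = 125 (Konheim–Weiss)
E.g. (1,3,3,4) → sorted (1,3,3,4): b_2=3>2, not a PF.
Total 256; non-PF = 256−125 = 131

131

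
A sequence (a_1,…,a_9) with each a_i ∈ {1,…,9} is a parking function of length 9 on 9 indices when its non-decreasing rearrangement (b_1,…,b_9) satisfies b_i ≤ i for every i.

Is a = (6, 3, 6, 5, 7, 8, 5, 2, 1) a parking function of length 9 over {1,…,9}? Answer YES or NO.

NO

Order a: b = (1, 2, 3, 5, 5, 6, 6, 7, 8).
  b_1=1 ≤ 1
  b_2=2 ≤ 2
  b_3=3 ≤ 3
  b_4=5 > 4
  fails at i=4 ⇒ NO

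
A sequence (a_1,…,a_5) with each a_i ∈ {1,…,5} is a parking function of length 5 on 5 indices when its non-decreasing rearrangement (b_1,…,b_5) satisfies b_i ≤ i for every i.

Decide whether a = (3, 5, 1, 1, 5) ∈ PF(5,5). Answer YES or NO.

NO

Order a: b = (1, 1, 3, 5, 5).
  b_1=1 ≤ 1
  b_2=1 ≤ 2
  b_3=3 ≤ 3
  b_4=5 > 4
  fails at i=4 ⇒ NO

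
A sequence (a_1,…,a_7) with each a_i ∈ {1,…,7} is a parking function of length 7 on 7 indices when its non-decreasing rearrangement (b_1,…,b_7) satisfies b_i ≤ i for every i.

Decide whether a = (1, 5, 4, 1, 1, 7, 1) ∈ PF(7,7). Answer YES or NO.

YES

Sorted: b = (1, 1, 1, 1, 4, 5, 7).
  b_1=1 ≤ 1
  b_2=1 ≤ 2
  b_3=1 ≤ 3
  b_4=1 ≤ 4
  b_5=4 ≤ 5
  b_6=5 ≤ 6
  b_7=7 ≤ 7
All bounds hold ⇒ YES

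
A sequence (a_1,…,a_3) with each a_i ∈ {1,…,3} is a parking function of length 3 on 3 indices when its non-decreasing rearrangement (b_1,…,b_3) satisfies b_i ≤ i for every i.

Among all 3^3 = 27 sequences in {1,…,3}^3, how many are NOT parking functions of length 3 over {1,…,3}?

|PF| = (4−3)·4^(3−1) = 1·16 = 16 (Pollak)
One tuple (2,2,3) → sorted (2,2,3): b_1=2>1, not a PF.
3^3 − 16 = 27 − 16 = 11

11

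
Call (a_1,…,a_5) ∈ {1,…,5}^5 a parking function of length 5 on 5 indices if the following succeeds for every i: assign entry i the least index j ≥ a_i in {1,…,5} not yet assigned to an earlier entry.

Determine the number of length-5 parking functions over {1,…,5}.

1296

|PF(5,5)| = 1·6^4 = 1×1296 = 1296 [KW]
E.g. (1,2,1,2,4) → sorted (1,1,2,2,4): b_i ≤ i ∀i, a PF.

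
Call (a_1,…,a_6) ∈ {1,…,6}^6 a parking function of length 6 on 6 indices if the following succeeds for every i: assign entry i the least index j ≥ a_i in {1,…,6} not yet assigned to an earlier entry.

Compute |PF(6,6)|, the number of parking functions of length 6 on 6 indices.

|PF| = (7−6)·7^(6−1) = 1×16807 = 16807 (Konheim–Weiss)
One tuple (5,2,4,1,3,3) → sorted (1,2,3,3,4,5): b_i ≤ i ∀i, a PF.

16807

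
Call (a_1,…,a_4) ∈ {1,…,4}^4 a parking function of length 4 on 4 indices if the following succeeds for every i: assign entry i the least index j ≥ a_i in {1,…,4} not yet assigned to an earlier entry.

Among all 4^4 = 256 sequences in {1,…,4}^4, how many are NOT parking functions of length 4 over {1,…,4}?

131

|PF(4,4)| = (4−4+1)·(4+1)^(4−1) = 1×125 = 125
E.g. (4,2,4,3) → sorted (2,3,4,4): b_1=2>1, not a PF.
So 256 − 125 = 131 fail.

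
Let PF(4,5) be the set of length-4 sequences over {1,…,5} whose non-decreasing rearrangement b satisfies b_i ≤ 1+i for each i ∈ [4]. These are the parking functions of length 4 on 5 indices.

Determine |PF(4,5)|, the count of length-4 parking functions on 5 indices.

Count = (5−4+1)·(5+1)^(4−1) = 2 · 216 = 432 [KW]
One tuple (2,4,3,4) → sorted (2,3,4,4): b_i ≤ 1+i ∀i, a PF.

432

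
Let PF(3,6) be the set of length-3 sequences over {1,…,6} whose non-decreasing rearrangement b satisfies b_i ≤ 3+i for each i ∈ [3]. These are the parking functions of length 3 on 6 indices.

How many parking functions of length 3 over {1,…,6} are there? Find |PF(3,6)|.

Count = (7−3)·7^(3−1) = 4 · 49 = 196 (Konheim–Weiss)
One tuple (2,4,3) → sorted (2,3,4): b_i ≤ 3+i ∀i, a PF.

196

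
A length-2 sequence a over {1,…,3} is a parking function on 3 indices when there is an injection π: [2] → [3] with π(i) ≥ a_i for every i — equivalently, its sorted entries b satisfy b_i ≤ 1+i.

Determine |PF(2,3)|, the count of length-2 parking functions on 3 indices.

|PF(2,3)| = (3+1−2)·(3+1)^{2−1} = 2×4 = 8 (Konheim–Weiss)
Check (3,2) → sorted (2,3): b_i ≤ 1+i ∀i, a PF.

8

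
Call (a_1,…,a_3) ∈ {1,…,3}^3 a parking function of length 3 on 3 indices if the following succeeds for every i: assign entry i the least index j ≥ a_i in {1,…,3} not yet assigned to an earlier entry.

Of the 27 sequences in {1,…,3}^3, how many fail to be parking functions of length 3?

Count = (3−3+1)·(3+1)^(3−1) = 1×16 = 16 (Konheim–Weiss)
Check (2,3,3) → sorted (2,3,3): b_1=2>1, not a PF.
So 27 − 16 = 11 fail.

11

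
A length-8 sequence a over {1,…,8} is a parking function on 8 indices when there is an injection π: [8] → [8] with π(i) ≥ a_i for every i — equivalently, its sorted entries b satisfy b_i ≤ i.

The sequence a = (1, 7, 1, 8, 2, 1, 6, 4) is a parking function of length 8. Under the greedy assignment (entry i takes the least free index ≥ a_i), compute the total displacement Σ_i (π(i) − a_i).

6

Σπ = 8·9/2 = 36 (π permutes [8]); Σa = 1+7+1+8+2+1+6+4 = 30; disp = 36−30 = 6.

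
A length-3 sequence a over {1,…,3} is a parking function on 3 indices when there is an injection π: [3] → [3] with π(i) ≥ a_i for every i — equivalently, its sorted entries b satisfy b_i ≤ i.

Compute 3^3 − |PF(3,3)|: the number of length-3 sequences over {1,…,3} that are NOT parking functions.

#PF = 1·4^2 = 1 · 16 = 16 (Konheim–Weiss)
Check (1,3,3) → sorted (1,3,3): b_2=3>2, not a PF.
3^3 − 16 = 27 − 16 = 11

11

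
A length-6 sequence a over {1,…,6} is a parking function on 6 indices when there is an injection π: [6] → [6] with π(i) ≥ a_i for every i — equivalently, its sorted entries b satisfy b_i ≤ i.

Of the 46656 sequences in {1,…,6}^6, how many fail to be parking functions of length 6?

#PF = 1·7^5 = 1×16807 = 16807 (Pollak)
One tuple (2,6,3,5,5,6) → sorted (2,3,5,5,6,6): b_1=2>1, not a PF.
6^6 − 16807 = 46656 − 16807 = 29849

29849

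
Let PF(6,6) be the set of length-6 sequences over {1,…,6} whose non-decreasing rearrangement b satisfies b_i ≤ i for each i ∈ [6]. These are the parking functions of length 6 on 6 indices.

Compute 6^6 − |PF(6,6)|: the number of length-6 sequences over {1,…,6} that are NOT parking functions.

29849

#PF = 1·7^5 = 1×16807 = 16807 (Konheim–Weiss)
E.g. (1,5,6,6,6,4) → sorted (1,4,5,6,6,6): b_2=4>2, not a PF.
6^6 − 16807 = 46656 − 16807 = 29849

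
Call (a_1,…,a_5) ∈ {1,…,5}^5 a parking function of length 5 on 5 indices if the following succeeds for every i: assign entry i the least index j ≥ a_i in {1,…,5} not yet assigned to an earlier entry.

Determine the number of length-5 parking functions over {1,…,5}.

|PF| = (5+1−5)·(5+1)^{5−1} = 1 · 1296 = 1296 (Pollak)
E.g. (1,2,5,1,3) → sorted (1,1,2,3,5): b_i ≤ i ∀i, a PF.

1296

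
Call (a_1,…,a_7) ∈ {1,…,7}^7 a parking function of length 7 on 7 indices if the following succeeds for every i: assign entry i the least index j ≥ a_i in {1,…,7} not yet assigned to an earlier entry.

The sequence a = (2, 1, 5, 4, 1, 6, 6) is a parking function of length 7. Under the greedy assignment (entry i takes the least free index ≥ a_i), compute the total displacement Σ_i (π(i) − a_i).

Σπ = 7·8/2 = 28 (π permutes [7]); Σa = 2+1+5+4+1+6+6 = 25; disp = 28−25 = 3.

3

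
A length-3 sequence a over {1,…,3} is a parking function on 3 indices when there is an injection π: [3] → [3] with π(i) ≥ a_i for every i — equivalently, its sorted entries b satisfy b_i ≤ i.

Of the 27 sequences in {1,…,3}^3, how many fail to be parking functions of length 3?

|PF| = (3+1−3)·(3+1)^{3−1} = 1 · 16 = 16 (Konheim–Weiss)
Example (1,3,3) → sorted (1,3,3): b_2=3>2, not a PF.
Total 27; non-PF = 27−16 = 11

11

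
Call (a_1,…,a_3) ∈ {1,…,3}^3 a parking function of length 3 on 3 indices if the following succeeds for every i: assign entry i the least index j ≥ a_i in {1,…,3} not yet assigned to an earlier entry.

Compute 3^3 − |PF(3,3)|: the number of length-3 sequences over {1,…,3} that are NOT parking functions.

11

#PF = (4−3)·4^(3−1) = 1·16 = 16 (Pollak)
Example (2,3,2) → sorted (2,2,3): b_1=2>1, not a PF.
Total 27; non-PF = 27−16 = 11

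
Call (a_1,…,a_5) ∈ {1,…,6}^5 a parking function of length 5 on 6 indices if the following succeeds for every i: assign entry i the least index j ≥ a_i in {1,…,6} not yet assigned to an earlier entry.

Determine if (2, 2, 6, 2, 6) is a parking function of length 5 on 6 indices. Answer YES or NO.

Order a: b = (2, 2, 2, 6, 6).
  b_1=2 ≤ 2
  b_2=2 ≤ 3
  b_3=2 ≤ 4
  b_4=6 > 5
  fails at i=4 ⇒ NO

NO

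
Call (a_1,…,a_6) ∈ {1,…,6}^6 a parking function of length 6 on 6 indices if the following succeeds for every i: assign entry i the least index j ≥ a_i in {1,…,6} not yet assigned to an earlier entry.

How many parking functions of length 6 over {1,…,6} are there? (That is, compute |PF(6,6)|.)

16807

Count = 1·7^5 = 1·16807 = 16807 (Konheim–Weiss)
Example (6,1,5,2,3,1) → sorted (1,1,2,3,5,6): b_i ≤ i ∀i, a PF.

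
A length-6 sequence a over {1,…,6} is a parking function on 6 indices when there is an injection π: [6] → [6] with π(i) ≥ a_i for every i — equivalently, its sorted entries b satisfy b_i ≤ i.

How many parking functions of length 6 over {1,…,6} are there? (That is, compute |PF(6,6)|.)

|PF(6,6)| = (6+1−6)·(6+1)^{6−1} = 1 · 16807 = 16807 (Konheim–Weiss)
One tuple (1,3,2,2,2,1) → sorted (1,1,2,2,2,3): b_i ≤ i ∀i, a PF.

16807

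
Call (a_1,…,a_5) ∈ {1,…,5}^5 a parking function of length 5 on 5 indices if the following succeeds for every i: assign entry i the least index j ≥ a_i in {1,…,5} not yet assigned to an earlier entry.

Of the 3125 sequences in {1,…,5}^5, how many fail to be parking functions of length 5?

#PF = 1·6^4 = 1·1296 = 1296 (Konheim–Weiss)
Check (4,5,1,5,5) → sorted (1,4,5,5,5): b_2=4>2, not a PF.
5^5 − 1296 = 3125 − 1296 = 1829

1829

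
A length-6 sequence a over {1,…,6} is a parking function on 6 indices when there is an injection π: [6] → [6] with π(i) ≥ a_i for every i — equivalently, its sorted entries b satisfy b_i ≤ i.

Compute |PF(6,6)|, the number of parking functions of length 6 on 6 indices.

|PF| = (6−6+1)·(6+1)^(6−1) = 1 · 16807 = 16807 (Konheim–Weiss)
One tuple (3,1,5,2,6,4) → sorted (1,2,3,4,5,6): b_i ≤ i ∀i, a PF.

16807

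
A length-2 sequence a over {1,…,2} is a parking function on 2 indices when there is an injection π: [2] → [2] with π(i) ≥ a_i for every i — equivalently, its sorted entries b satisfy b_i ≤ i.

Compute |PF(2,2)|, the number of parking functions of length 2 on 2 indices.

3

|PF| = (2−2+1)·(2+1)^(2−1) = 1 · 3 = 3 [KW]
Example (2,1) → sorted (1,2): b_i ≤ i ∀i, a PF.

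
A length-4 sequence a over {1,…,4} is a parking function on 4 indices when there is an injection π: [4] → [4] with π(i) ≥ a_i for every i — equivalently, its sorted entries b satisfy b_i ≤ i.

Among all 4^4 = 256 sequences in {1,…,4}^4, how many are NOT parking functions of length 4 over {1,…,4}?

|PF(4,4)| = 1·5^3 = 1 · 125 = 125 [KW]
E.g. (3,4,4,3) → sorted (3,3,4,4): b_1=3>1, not a PF.
Total 256; non-PF = 256−125 = 131

131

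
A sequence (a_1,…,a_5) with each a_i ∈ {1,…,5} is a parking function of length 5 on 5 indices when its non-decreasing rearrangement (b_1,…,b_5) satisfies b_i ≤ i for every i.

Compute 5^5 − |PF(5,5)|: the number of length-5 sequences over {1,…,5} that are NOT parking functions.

1829

#PF = (6−5)·6^(5−1) = 1 · 1296 = 1296 [KW]
One tuple (4,4,4,5,4) → sorted (4,4,4,4,5): b_1=4>1, not a PF.
5^5 − 1296 = 3125 − 1296 = 1829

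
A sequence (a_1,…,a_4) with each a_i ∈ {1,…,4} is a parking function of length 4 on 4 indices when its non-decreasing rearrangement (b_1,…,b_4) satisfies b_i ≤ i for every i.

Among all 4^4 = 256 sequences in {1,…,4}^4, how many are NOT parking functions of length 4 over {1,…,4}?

131

|PF(4,4)| = (5−4)·5^(4−1) = 1 · 125 = 125
Example (2,2,2,4) → sorted (2,2,2,4): b_1=2>1, not a PF.
So 256 − 125 = 131 fail.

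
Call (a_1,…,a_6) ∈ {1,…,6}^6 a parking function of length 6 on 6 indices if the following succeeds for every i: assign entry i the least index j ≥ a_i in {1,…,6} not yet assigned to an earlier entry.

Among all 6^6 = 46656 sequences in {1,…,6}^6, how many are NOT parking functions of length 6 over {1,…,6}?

29849

Count = 1·7^5 = 1 · 16807 = 16807
One tuple (5,4,4,4,5,5) → sorted (4,4,4,5,5,5): b_1=4>1, not a PF.
6^6 − 16807 = 46656 − 16807 = 29849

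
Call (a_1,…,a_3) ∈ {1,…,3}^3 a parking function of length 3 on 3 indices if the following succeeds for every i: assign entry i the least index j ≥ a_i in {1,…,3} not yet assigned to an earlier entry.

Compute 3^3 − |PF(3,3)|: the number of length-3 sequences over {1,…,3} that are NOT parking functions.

|PF| = (3+1−3)·(3+1)^{3−1} = 1 · 16 = 16 (Pollak)
E.g. (2,3,3) → sorted (2,3,3): b_1=2>1, not a PF.
So 27 − 16 = 11 fail.

11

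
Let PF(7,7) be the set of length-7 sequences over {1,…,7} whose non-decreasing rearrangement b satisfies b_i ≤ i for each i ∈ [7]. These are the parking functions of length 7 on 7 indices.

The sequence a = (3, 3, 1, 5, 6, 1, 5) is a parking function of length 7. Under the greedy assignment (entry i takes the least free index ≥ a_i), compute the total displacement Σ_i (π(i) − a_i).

4

Σπ = 28 ({1..7} each once); Σa = 3+3+1+5+6+1+5 = 24; disp = 28−24 = 4.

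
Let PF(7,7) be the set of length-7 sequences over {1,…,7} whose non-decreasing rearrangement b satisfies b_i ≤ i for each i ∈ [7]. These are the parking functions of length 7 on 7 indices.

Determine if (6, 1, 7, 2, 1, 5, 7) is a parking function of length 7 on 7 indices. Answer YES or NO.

NO

Sorted: b = (1, 1, 2, 5, 6, 7, 7).
  b_1=1 ≤ 1
  b_2=1 ≤ 2
  b_3=2 ≤ 3
  b_4=5 > 4
  fails at i=4 ⇒ NO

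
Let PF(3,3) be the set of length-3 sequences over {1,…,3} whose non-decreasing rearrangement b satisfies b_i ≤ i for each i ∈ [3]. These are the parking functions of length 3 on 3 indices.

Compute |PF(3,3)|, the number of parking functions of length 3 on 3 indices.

|PF(3,3)| = (3−3+1)·(3+1)^(3−1) = 1×16 = 16 (Konheim–Weiss)
One tuple (2,1,1) → sorted (1,1,2): b_i ≤ i ∀i, a PF.

16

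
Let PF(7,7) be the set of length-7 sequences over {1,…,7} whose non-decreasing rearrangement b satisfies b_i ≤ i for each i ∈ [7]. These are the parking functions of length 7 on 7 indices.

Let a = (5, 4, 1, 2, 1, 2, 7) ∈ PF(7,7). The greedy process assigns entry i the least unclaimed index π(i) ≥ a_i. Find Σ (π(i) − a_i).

Σπ(i) = 1+…+7 = 28; Σa = 5+4+1+2+1+2+7 = 22; disp = 28−22 = 6.

6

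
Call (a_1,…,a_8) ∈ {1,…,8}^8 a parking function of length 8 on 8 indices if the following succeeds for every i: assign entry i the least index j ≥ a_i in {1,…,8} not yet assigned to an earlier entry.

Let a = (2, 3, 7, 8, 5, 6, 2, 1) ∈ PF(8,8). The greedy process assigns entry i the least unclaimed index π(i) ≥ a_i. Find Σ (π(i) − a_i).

2

Σπ(i) = 1+…+8 = 36; Σa = 2+3+7+8+5+6+2+1 = 34; disp = 36−34 = 2.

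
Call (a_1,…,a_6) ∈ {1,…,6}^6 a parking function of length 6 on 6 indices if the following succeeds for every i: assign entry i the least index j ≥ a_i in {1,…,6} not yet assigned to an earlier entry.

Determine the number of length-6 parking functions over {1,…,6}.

|PF| = (6+1−6)·(6+1)^{6−1} = 1×16807 = 16807
E.g. (6,1,4,4,1,2) → sorted (1,1,2,4,4,6): b_i ≤ i ∀i, a PF.

16807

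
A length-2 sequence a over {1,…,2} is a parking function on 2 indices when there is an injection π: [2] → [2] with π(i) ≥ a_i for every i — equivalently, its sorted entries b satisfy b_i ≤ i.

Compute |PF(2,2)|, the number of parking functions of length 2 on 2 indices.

3

#PF = (2−2+1)·(2+1)^(2−1) = 1·3 = 3
Check (1,1) → sorted (1,1): b_i ≤ i ∀i, a PF.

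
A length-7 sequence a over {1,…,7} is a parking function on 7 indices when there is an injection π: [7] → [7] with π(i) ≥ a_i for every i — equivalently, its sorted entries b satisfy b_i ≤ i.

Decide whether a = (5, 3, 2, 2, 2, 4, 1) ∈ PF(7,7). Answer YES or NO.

YES

Rearranged: b = (1, 2, 2, 2, 3, 4, 5).
  b_1=1 ≤ 1
  b_2=2 ≤ 2
  b_3=2 ≤ 3
  b_4=2 ≤ 4
  b_5=3 ≤ 5
  b_6=4 ≤ 6
  b_7=5 ≤ 7
All bounds hold ⇒ YES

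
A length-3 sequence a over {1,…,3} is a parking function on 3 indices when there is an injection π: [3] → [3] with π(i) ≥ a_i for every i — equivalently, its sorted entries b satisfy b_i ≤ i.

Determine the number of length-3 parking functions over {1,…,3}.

16

|PF(3,3)| = 1·4^2 = 1·16 = 16 [KW]
Example (1,1,1) → sorted (1,1,1): b_i ≤ i ∀i, a PF.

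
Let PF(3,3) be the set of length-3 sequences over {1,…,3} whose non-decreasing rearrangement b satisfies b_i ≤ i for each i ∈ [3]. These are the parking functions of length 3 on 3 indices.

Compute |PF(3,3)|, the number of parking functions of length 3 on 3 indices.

#PF = 1·4^2 = 1 · 16 = 16
Check (1,1,3) → sorted (1,1,3): b_i ≤ i ∀i, a PF.

16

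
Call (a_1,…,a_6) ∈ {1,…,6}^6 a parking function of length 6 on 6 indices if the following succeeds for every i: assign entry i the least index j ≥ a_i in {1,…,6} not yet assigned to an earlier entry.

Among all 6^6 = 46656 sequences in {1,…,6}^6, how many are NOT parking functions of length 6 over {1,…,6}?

|PF| = (6+1−6)·(6+1)^{6−1} = 1 · 16807 = 16807 (Konheim–Weiss)
E.g. (5,5,5,4,1,5) → sorted (1,4,5,5,5,5): b_2=4>2, not a PF.
Total 46656; non-PF = 46656−16807 = 29849

29849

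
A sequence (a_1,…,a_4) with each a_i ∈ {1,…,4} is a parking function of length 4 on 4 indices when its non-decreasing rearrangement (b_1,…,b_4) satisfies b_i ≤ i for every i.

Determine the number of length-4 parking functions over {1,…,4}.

125

Count = (4+1−4)·(4+1)^{4−1} = 1·125 = 125 (Konheim–Weiss)
Check (4,2,2,1) → sorted (1,2,2,4): b_i ≤ i ∀i, a PF.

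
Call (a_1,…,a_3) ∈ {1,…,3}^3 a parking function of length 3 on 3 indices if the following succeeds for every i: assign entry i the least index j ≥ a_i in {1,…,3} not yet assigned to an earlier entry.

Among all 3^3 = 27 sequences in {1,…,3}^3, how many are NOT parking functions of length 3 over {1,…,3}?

11

#PF = (3−3+1)·(3+1)^(3−1) = 1 · 16 = 16 [KW]
Example (3,1,3) → sorted (1,3,3): b_2=3>2, not a PF.
3^3 − 16 = 27 − 16 = 11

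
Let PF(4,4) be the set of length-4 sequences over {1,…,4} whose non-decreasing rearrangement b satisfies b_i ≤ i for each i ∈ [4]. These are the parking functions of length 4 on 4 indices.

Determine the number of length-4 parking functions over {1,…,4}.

#PF = 1·5^3 = 1 · 125 = 125 (Pollak)
Example (3,2,1,1) → sorted (1,1,2,3): b_i ≤ i ∀i, a PF.

125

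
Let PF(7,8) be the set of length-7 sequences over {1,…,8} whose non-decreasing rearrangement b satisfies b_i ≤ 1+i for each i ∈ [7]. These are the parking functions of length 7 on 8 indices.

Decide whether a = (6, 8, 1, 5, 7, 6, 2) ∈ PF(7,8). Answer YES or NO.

NO

Sorted: b = (1, 2, 5, 6, 6, 7, 8).
  b_1=1 ≤ 2
  b_2=2 ≤ 3
  b_3=5 > 4
  fails at i=3 ⇒ NO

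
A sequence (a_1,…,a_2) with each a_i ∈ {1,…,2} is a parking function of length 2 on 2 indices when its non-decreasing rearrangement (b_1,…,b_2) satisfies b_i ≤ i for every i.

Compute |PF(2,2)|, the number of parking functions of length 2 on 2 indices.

Count = 1·3^1 = 1 · 3 = 3 (Pollak)
One tuple (1,1) → sorted (1,1): b_i ≤ i ∀i, a PF.

3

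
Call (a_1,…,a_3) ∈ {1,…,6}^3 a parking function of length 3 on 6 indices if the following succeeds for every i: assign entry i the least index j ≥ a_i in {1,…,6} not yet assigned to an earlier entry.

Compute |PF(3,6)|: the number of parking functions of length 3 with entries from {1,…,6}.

|PF(3,6)| = (6+1−3)·(6+1)^{3−1} = 4·49 = 196
Example (5,2,2) → sorted (2,2,5): b_i ≤ 3+i ∀i, a PF.

196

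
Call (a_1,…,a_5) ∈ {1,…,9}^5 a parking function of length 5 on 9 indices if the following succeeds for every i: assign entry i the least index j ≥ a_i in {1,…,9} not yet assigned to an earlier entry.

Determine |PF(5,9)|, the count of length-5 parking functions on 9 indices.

|PF(5,9)| = (9−5+1)·(9+1)^(5−1) = 5·10000 = 50000 [KW]
E.g. (1,5,8,5,5) → sorted (1,5,5,5,8): b_i ≤ 4+i ∀i, a PF.

50000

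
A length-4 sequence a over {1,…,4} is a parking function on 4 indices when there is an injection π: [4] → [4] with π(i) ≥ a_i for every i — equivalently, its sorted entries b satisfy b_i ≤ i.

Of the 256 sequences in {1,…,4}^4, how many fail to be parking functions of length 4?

#PF = (5−4)·5^(4−1) = 1×125 = 125
E.g. (4,4,4,3) → sorted (3,4,4,4): b_1=3>1, not a PF.
Total 256; non-PF = 256−125 = 131

131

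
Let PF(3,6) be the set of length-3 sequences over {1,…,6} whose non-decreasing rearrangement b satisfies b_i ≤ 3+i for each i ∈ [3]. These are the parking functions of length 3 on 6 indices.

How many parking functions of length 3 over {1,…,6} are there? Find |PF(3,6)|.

196

|PF| = 4·7^2 = 4×49 = 196
Check (5,5,2) → sorted (2,5,5): b_i ≤ 3+i ∀i, a PF.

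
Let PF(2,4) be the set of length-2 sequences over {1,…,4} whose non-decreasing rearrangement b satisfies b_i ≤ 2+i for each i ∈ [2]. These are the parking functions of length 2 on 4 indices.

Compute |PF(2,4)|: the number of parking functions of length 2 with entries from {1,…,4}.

15

|PF| = 3·5^1 = 3 · 5 = 15 (Pollak)
One tuple (2,1) → sorted (1,2): b_i ≤ 2+i ∀i, a PF.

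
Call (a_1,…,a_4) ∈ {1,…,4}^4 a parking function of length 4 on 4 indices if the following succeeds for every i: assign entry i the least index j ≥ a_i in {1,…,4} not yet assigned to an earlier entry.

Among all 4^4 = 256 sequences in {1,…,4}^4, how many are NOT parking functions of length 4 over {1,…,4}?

#PF = (4+1−4)·(4+1)^{4−1} = 1 · 125 = 125 (Pollak)
E.g. (3,3,2,4) → sorted (2,3,3,4): b_1=2>1, not a PF.
So 256 − 125 = 131 fail.

131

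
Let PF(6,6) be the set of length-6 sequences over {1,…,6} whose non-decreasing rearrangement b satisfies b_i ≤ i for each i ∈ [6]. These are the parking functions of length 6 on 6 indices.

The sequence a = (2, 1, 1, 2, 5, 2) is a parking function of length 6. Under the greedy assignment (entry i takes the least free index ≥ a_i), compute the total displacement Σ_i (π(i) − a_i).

8

Σπ = 6·7/2 = 21 (π permutes [6]); Σa = 2+1+1+2+5+2 = 13; disp = 21−13 = 8.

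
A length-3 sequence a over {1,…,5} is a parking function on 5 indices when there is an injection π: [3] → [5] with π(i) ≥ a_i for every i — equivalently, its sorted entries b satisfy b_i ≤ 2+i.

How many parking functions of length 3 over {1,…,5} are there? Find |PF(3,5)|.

#PF = (5+1−3)·(5+1)^{3−1} = 3×36 = 108
Example (2,2,5) → sorted (2,2,5): b_i ≤ 2+i ∀i, a PF.

108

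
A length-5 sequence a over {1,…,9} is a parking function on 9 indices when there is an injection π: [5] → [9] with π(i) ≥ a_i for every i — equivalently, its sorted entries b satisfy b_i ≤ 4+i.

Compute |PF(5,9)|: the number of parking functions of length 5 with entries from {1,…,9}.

#PF = (10−5)·10^(5−1) = 5·10000 = 50000
Example (2,1,2,6,3) → sorted (1,2,2,3,6): b_i ≤ 4+i ∀i, a PF.

50000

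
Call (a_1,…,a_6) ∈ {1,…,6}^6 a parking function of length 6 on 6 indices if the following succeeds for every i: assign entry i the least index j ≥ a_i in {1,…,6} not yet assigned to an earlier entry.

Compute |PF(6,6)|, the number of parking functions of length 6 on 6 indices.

16807

|PF| = (6+1−6)·(6+1)^{6−1} = 1 · 16807 = 16807
E.g. (4,1,1,6,4,1) → sorted (1,1,1,4,4,6): b_i ≤ i ∀i, a PF.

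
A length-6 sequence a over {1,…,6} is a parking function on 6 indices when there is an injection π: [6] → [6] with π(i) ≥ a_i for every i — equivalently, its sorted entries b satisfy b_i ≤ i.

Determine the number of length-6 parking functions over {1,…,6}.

|PF| = 1·7^5 = 1·16807 = 16807 (Pollak)
E.g. (4,1,2,5,2,2) → sorted (1,2,2,2,4,5): b_i ≤ i ∀i, a PF.

16807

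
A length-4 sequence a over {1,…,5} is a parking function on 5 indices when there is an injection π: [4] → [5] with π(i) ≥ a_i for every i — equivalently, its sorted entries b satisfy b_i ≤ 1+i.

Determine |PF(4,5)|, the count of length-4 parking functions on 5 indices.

|PF(4,5)| = (6−4)·6^(4−1) = 2 · 216 = 432 (Konheim–Weiss)
Check (3,2,5,1) → sorted (1,2,3,5): b_i ≤ 1+i ∀i, a PF.

432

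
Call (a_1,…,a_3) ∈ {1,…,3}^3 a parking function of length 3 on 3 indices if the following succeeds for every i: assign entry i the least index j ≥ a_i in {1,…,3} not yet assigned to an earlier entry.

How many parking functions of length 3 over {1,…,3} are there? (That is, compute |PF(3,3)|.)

#PF = (3−3+1)·(3+1)^(3−1) = 1·16 = 16 (Konheim–Weiss)
E.g. (1,1,3) → sorted (1,1,3): b_i ≤ i ∀i, a PF.

16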